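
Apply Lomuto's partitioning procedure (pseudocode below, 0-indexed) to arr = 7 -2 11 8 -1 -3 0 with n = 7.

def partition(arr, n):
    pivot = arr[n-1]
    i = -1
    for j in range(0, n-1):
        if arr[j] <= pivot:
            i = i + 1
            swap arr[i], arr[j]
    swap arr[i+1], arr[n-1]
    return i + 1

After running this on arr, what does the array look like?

pivot = arr[6] = 0; i = -1
j=0: arr[0]=7 > 0 → no swap
j=1: arr[1]=-2 ≤ 0 → i=0, swap arr[0],arr[1] → -2 7 11 8 -1 -3 0
j=2: arr[2]=11 > 0 → no swap
j=3: arr[3]=8 > 0 → no swap
j=4: arr[4]=-1 ≤ 0 → i=1, swap arr[1],arr[4] → -2 -1 11 8 7 -3 0
j=5: arr[5]=-3 ≤ 0 → i=2, swap arr[2],arr[5] → -2 -1 -3 8 7 11 0
final swap arr[3],arr[6] → -2 -1 -3 0 7 11 8; return 3

-2 -1 -3 0 7 11 8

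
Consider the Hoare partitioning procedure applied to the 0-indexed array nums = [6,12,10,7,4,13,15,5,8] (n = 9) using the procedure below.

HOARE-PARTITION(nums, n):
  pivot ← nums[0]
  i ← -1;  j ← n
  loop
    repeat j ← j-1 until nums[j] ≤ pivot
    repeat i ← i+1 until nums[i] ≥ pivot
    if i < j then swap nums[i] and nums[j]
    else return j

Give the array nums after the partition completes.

pivot=6
j stops at 7 (5), i stops at 0 (6); swap ⇒ [5,12,10,7,4,13,15,6,8]
j stops at 4 (4), i stops at 1 (12); swap ⇒ [5,4,10,7,12,13,15,6,8]
j stops at 1, i stops at 2; i≥j ⇒ return 1. nums=[5,4,10,7,12,13,15,6,8]

[5,4,10,7,12,13,15,6,8]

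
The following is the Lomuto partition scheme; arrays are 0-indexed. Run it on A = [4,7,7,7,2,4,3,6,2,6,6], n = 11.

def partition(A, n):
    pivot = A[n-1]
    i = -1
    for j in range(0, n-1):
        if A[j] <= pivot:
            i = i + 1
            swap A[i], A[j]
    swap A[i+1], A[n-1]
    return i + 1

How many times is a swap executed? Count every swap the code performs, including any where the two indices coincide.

pivot = A[10] = 6; i = -1
j=0: A[0]=4 ≤ 6 → i=0, swap A[0],A[0] (no change) → [4,7,7,7,2,4,3,6,2,6,6]
j=1: A[1]=7 > 6 → no swap
j=2: A[2]=7 > 6 → no swap
j=3: A[3]=7 > 6 → no swap
j=4: A[4]=2 ≤ 6 → i=1, swap A[1],A[4] → [4,2,7,7,7,4,3,6,2,6,6]
j=5: A[5]=4 ≤ 6 → i=2, swap A[2],A[5] → [4,2,4,7,7,7,3,6,2,6,6]
j=6: A[6]=3 ≤ 6 → i=3, swap A[3],A[6] → [4,2,4,3,7,7,7,6,2,6,6]
j=7: A[7]=6 ≤ 6 → i=4, swap A[4],A[7] → [4,2,4,3,6,7,7,7,2,6,6]
j=8: A[8]=2 ≤ 6 → i=5, swap A[5],A[8] → [4,2,4,3,6,2,7,7,7,6,6]
j=9: A[9]=6 ≤ 6 → i=6, swap A[6],A[9] → [4,2,4,3,6,2,6,7,7,7,6]
final swap A[7],A[10] → [4,2,4,3,6,2,6,6,7,7,7]; return 7

8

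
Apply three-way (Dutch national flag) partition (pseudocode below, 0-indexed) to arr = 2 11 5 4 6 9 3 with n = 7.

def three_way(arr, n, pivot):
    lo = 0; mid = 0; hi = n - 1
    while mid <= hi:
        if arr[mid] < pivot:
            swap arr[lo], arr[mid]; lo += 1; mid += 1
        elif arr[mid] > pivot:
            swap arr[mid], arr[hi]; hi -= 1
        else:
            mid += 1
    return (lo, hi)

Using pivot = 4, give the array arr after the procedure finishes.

2 3 4 6 9 5 11

pivot = 4; lo=0, mid=0, hi=6
arr[mid]=2<4: swap arr[0],arr[0]; lo=1,mid=1 → 2 11 5 4 6 9 3
arr[mid]=11>4: swap arr[1],arr[6]; hi=5 → 2 3 5 4 6 9 11
arr[mid]=3<4: swap arr[1],arr[1]; lo=2,mid=2 → 2 3 5 4 6 9 11
arr[mid]=5>4: swap arr[2],arr[5]; hi=4 → 2 3 9 4 6 5 11
arr[mid]=9>4: swap arr[2],arr[4]; hi=3 → 2 3 6 4 9 5 11
arr[mid]=6>4: swap arr[2],arr[3]; hi=2 → 2 3 4 6 9 5 11
arr[mid]=4=4: mid=3
end: lo=2, hi=2; arr = 2 3 4 6 9 5 11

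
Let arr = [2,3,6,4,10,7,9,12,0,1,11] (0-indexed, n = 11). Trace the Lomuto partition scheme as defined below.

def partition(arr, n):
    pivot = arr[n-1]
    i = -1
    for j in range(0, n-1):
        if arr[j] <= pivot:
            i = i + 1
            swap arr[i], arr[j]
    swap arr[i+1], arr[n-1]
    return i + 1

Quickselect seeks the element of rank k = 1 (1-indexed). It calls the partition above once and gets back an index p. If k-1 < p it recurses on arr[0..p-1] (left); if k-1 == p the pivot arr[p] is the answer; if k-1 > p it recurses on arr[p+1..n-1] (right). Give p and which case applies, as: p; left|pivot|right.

9; left

pivot = arr[10] = 11; i = -1
j=0: arr[0]=2 ≤ 11 → i=0, swap arr[0],arr[0] (no change) → [2,3,6,4,10,7,9,12,0,1,11]
j=1: arr[1]=3 ≤ 11 → i=1, swap arr[1],arr[1] (no change) → [2,3,6,4,10,7,9,12,0,1,11]
j=2: arr[2]=6 ≤ 11 → i=2, swap arr[2],arr[2] (no change) → [2,3,6,4,10,7,9,12,0,1,11]
j=3: arr[3]=4 ≤ 11 → i=3, swap arr[3],arr[3] (no change) → [2,3,6,4,10,7,9,12,0,1,11]
j=4: arr[4]=10 ≤ 11 → i=4, swap arr[4],arr[4] (no change) → [2,3,6,4,10,7,9,12,0,1,11]
j=5: arr[5]=7 ≤ 11 → i=5, swap arr[5],arr[5] (no change) → [2,3,6,4,10,7,9,12,0,1,11]
j=6: arr[6]=9 ≤ 11 → i=6, swap arr[6],arr[6] (no change) → [2,3,6,4,10,7,9,12,0,1,11]
j=7: arr[7]=12 > 11 → no swap
j=8: arr[8]=0 ≤ 11 → i=7, swap arr[7],arr[8] → [2,3,6,4,10,7,9,0,12,1,11]
j=9: arr[9]=1 ≤ 11 → i=8, swap arr[8],arr[9] → [2,3,6,4,10,7,9,0,1,12,11]
final swap arr[9],arr[10] → [2,3,6,4,10,7,9,0,1,11,12]; return 9
p = 9; k-1 = 0 < 9 ⇒ left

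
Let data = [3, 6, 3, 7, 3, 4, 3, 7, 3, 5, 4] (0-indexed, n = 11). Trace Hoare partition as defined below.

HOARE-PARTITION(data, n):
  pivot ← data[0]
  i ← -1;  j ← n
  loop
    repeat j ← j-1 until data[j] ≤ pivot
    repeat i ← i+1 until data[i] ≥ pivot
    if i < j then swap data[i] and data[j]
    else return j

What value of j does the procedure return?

pivot = data[0] = 3; i = -1, j = 11
j→8 (data[8]=3≤3), i→0 (data[0]=3≥3); i<j, swap → [3, 6, 3, 7, 3, 4, 3, 7, 3, 5, 4]
j→6 (data[6]=3≤3), i→1 (data[1]=6≥3); i<j, swap → [3, 3, 3, 7, 3, 4, 6, 7, 3, 5, 4]
j→4 (data[4]=3≤3), i→2 (data[2]=3≥3); i<j, swap → [3, 3, 3, 7, 3, 4, 6, 7, 3, 5, 4]
j→2, i→3; i≥j, return j=2. data = [3, 3, 3, 7, 3, 4, 6, 7, 3, 5, 4]

2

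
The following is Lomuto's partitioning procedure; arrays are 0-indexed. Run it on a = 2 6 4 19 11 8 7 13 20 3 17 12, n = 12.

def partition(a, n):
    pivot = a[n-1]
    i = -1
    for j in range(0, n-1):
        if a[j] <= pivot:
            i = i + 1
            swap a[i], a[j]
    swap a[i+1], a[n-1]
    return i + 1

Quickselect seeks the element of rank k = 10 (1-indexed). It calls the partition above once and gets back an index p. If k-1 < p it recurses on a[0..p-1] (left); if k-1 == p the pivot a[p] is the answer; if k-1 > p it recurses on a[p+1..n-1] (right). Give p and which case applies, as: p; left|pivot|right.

pivot = a[11] = 12; i = -1
j=0: a[0]=2 ≤ 12 → i=0, swap a[0],a[0] (no change) → 2 6 4 19 11 8 7 13 20 3 17 12
j=1: a[1]=6 ≤ 12 → i=1, swap a[1],a[1] (no change) → 2 6 4 19 11 8 7 13 20 3 17 12
j=2: a[2]=4 ≤ 12 → i=2, swap a[2],a[2] (no change) → 2 6 4 19 11 8 7 13 20 3 17 12
j=3: a[3]=19 > 12 → no swap
j=4: a[4]=11 ≤ 12 → i=3, swap a[3],a[4] → 2 6 4 11 19 8 7 13 20 3 17 12
j=5: a[5]=8 ≤ 12 → i=4, swap a[4],a[5] → 2 6 4 11 8 19 7 13 20 3 17 12
j=6: a[6]=7 ≤ 12 → i=5, swap a[5],a[6] → 2 6 4 11 8 7 19 13 20 3 17 12
j=7: a[7]=13 > 12 → no swap
j=8: a[8]=20 > 12 → no swap
j=9: a[9]=3 ≤ 12 → i=6, swap a[6],a[9] → 2 6 4 11 8 7 3 13 20 19 17 12
j=10: a[10]=17 > 12 → no swap
final swap a[7],a[11] → 2 6 4 11 8 7 3 12 20 19 17 13; return 7
p = 7; k-1 = 9 > 7 ⇒ right

7; right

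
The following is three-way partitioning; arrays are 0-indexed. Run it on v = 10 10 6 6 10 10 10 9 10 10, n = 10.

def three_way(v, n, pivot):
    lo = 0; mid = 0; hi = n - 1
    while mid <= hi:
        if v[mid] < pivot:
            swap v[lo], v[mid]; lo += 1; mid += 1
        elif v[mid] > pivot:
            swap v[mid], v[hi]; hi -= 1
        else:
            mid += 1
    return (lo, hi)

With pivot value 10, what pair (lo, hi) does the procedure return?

(3, 9)

lo=0 mid=0 hi=9
10=10: mid=1
10=10: mid=2
6<10: swap(0,2), lo=1 mid=3 ⇒ 6 10 10 6 10 10 10 9 10 10
6<10: swap(1,3), lo=2 mid=4 ⇒ 6 6 10 10 10 10 10 9 10 10
10=10: mid=5
10=10: mid=6
10=10: mid=7
9<10: swap(2,7), lo=3 mid=8 ⇒ 6 6 9 10 10 10 10 10 10 10
10=10: mid=9
10=10: mid=10
done. lo=3 hi=9; v=6 6 9 10 10 10 10 10 10 10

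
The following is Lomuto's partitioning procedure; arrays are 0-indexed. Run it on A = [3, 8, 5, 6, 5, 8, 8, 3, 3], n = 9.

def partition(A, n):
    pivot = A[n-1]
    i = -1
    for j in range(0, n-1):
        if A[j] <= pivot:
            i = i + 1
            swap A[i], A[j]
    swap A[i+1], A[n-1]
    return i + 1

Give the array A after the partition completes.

[3, 3, 3, 6, 5, 8, 8, 8, 5]

pivot = A[8] = 3; i = -1
j=0: A[0]=3 ≤ 3 → i=0, swap A[0],A[0] (no change) → [3, 8, 5, 6, 5, 8, 8, 3, 3]
j=1: A[1]=8 > 3 → no swap
j=2: A[2]=5 > 3 → no swap
j=3: A[3]=6 > 3 → no swap
j=4: A[4]=5 > 3 → no swap
j=5: A[5]=8 > 3 → no swap
j=6: A[6]=8 > 3 → no swap
j=7: A[7]=3 ≤ 3 → i=1, swap A[1],A[7] → [3, 3, 5, 6, 5, 8, 8, 8, 3]
final swap A[2],A[8] → [3, 3, 3, 6, 5, 8, 8, 8, 5]; return 2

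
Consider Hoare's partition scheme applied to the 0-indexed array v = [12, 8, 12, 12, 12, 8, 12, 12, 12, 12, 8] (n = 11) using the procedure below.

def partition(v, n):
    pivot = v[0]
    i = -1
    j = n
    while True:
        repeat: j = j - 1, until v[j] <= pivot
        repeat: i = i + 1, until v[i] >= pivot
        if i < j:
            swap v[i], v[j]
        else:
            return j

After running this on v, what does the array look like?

pivot=12
j stops at 10 (8), i stops at 0 (12); swap ⇒ [8, 8, 12, 12, 12, 8, 12, 12, 12, 12, 12]
j stops at 9 (12), i stops at 2 (12); swap ⇒ [8, 8, 12, 12, 12, 8, 12, 12, 12, 12, 12]
j stops at 8 (12), i stops at 3 (12); swap ⇒ [8, 8, 12, 12, 12, 8, 12, 12, 12, 12, 12]
j stops at 7 (12), i stops at 4 (12); swap ⇒ [8, 8, 12, 12, 12, 8, 12, 12, 12, 12, 12]
j stops at 6, i stops at 6; i≥j ⇒ return 6. v=[8, 8, 12, 12, 12, 8, 12, 12, 12, 12, 12]

[8, 8, 12, 12, 12, 8, 12, 12, 12, 12, 12]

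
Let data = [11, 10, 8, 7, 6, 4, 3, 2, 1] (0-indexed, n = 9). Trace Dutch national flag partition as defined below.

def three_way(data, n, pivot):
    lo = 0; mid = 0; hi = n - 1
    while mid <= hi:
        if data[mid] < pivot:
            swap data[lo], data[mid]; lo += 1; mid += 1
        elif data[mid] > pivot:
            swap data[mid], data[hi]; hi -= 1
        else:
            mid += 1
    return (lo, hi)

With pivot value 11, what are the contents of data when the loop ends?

[10, 8, 7, 6, 4, 3, 2, 1, 11]

pivot = 11; lo=0, mid=0, hi=8
data[mid]=11=11: mid=1
data[mid]=10<11: swap data[0],data[1]; lo=1,mid=2 → [10, 11, 8, 7, 6, 4, 3, 2, 1]
data[mid]=8<11: swap data[1],data[2]; lo=2,mid=3 → [10, 8, 11, 7, 6, 4, 3, 2, 1]
data[mid]=7<11: swap data[2],data[3]; lo=3,mid=4 → [10, 8, 7, 11, 6, 4, 3, 2, 1]
data[mid]=6<11: swap data[3],data[4]; lo=4,mid=5 → [10, 8, 7, 6, 11, 4, 3, 2, 1]
data[mid]=4<11: swap data[4],data[5]; lo=5,mid=6 → [10, 8, 7, 6, 4, 11, 3, 2, 1]
data[mid]=3<11: swap data[5],data[6]; lo=6,mid=7 → [10, 8, 7, 6, 4, 3, 11, 2, 1]
data[mid]=2<11: swap data[6],data[7]; lo=7,mid=8 → [10, 8, 7, 6, 4, 3, 2, 11, 1]
data[mid]=1<11: swap data[7],data[8]; lo=8,mid=9 → [10, 8, 7, 6, 4, 3, 2, 1, 11]
end: lo=8, hi=8; data = [10, 8, 7, 6, 4, 3, 2, 1, 11]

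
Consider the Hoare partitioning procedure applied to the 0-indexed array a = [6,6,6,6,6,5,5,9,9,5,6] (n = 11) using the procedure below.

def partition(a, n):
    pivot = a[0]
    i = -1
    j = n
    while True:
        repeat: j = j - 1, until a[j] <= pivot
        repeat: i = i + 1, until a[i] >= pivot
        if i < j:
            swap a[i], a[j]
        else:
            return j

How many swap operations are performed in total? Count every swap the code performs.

4

pivot=6
j stops at 10 (6), i stops at 0 (6); swap ⇒ [6,6,6,6,6,5,5,9,9,5,6]
j stops at 9 (5), i stops at 1 (6); swap ⇒ [6,5,6,6,6,5,5,9,9,6,6]
j stops at 6 (5), i stops at 2 (6); swap ⇒ [6,5,5,6,6,5,6,9,9,6,6]
j stops at 5 (5), i stops at 3 (6); swap ⇒ [6,5,5,5,6,6,6,9,9,6,6]
j stops at 4, i stops at 4; i≥j ⇒ return 4. a=[6,5,5,5,6,6,6,9,9,6,6]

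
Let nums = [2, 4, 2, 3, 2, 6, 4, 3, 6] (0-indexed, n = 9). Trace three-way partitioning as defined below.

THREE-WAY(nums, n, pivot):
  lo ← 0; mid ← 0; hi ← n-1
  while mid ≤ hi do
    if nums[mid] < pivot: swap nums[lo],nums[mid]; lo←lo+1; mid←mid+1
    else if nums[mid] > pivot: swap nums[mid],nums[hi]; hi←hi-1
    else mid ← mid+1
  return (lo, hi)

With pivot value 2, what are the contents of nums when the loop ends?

lo=0 mid=0 hi=8
2=2: mid=1
4>2: swap(1,8), hi=7 ⇒ [2, 6, 2, 3, 2, 6, 4, 3, 4]
6>2: swap(1,7), hi=6 ⇒ [2, 3, 2, 3, 2, 6, 4, 6, 4]
3>2: swap(1,6), hi=5 ⇒ [2, 4, 2, 3, 2, 6, 3, 6, 4]
4>2: swap(1,5), hi=4 ⇒ [2, 6, 2, 3, 2, 4, 3, 6, 4]
6>2: swap(1,4), hi=3 ⇒ [2, 2, 2, 3, 6, 4, 3, 6, 4]
2=2: mid=2
2=2: mid=3
3>2: swap(3,3), hi=2 ⇒ [2, 2, 2, 3, 6, 4, 3, 6, 4]
done. lo=0 hi=2; nums=[2, 2, 2, 3, 6, 4, 3, 6, 4]

[2, 2, 2, 3, 6, 4, 3, 6, 4]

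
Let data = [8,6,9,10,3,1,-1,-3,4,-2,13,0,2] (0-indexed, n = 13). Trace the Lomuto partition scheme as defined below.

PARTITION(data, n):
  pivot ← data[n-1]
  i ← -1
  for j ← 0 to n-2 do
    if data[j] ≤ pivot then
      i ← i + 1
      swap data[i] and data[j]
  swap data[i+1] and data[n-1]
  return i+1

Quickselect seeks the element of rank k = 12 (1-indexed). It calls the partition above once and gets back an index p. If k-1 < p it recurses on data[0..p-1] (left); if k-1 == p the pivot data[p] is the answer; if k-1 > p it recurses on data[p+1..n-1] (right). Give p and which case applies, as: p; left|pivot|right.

5; right

pivot = data[12] = 2; i = -1
j=0: data[0]=8 > 2 → no swap
j=1: data[1]=6 > 2 → no swap
j=2: data[2]=9 > 2 → no swap
j=3: data[3]=10 > 2 → no swap
j=4: data[4]=3 > 2 → no swap
j=5: data[5]=1 ≤ 2 → i=0, swap data[0],data[5] → [1,6,9,10,3,8,-1,-3,4,-2,13,0,2]
j=6: data[6]=-1 ≤ 2 → i=1, swap data[1],data[6] → [1,-1,9,10,3,8,6,-3,4,-2,13,0,2]
j=7: data[7]=-3 ≤ 2 → i=2, swap data[2],data[7] → [1,-1,-3,10,3,8,6,9,4,-2,13,0,2]
j=8: data[8]=4 > 2 → no swap
j=9: data[9]=-2 ≤ 2 → i=3, swap data[3],data[9] → [1,-1,-3,-2,3,8,6,9,4,10,13,0,2]
j=10: data[10]=13 > 2 → no swap
j=11: data[11]=0 ≤ 2 → i=4, swap data[4],data[11] → [1,-1,-3,-2,0,8,6,9,4,10,13,3,2]
final swap data[5],data[12] → [1,-1,-3,-2,0,2,6,9,4,10,13,3,8]; return 5
p = 5; k-1 = 11 > 5 ⇒ right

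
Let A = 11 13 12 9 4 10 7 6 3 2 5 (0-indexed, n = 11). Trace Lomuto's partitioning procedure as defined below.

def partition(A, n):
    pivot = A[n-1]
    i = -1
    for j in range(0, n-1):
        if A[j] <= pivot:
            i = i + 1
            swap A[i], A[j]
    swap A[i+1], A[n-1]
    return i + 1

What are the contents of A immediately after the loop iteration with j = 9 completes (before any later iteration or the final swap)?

4 3 2 9 11 10 7 6 13 12 5

pivot=5, i=-1
j=0: 11>5, skip
j=1: 13>5, skip
j=2: 12>5, skip
j=3: 9>5, skip
j=4: 4≤5, i=0, swap(0,4) ⇒ 4 13 12 9 11 10 7 6 3 2 5
j=5: 10>5, skip
j=6: 7>5, skip
j=7: 6>5, skip
j=8: 3≤5, i=1, swap(1,8) ⇒ 4 3 12 9 11 10 7 6 13 2 5
j=9: 2≤5, i=2, swap(2,9) ⇒ 4 3 2 9 11 10 7 6 13 12 5
(after j=9) A = 4 3 2 9 11 10 7 6 13 12 5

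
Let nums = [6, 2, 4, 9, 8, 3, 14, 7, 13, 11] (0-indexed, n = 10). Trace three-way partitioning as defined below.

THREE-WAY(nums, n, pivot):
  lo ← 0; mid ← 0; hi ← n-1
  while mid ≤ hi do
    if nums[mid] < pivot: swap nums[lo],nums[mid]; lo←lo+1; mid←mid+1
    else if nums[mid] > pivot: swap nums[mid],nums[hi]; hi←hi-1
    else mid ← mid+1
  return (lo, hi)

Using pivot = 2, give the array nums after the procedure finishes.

[2, 4, 9, 8, 3, 14, 7, 13, 11, 6]

pivot = 2; lo=0, mid=0, hi=9
nums[mid]=6>2: swap nums[0],nums[9]; hi=8 → [11, 2, 4, 9, 8, 3, 14, 7, 13, 6]
nums[mid]=11>2: swap nums[0],nums[8]; hi=7 → [13, 2, 4, 9, 8, 3, 14, 7, 11, 6]
nums[mid]=13>2: swap nums[0],nums[7]; hi=6 → [7, 2, 4, 9, 8, 3, 14, 13, 11, 6]
nums[mid]=7>2: swap nums[0],nums[6]; hi=5 → [14, 2, 4, 9, 8, 3, 7, 13, 11, 6]
nums[mid]=14>2: swap nums[0],nums[5]; hi=4 → [3, 2, 4, 9, 8, 14, 7, 13, 11, 6]
nums[mid]=3>2: swap nums[0],nums[4]; hi=3 → [8, 2, 4, 9, 3, 14, 7, 13, 11, 6]
nums[mid]=8>2: swap nums[0],nums[3]; hi=2 → [9, 2, 4, 8, 3, 14, 7, 13, 11, 6]
nums[mid]=9>2: swap nums[0],nums[2]; hi=1 → [4, 2, 9, 8, 3, 14, 7, 13, 11, 6]
nums[mid]=4>2: swap nums[0],nums[1]; hi=0 → [2, 4, 9, 8, 3, 14, 7, 13, 11, 6]
nums[mid]=2=2: mid=1
end: lo=0, hi=0; nums = [2, 4, 9, 8, 3, 14, 7, 13, 11, 6]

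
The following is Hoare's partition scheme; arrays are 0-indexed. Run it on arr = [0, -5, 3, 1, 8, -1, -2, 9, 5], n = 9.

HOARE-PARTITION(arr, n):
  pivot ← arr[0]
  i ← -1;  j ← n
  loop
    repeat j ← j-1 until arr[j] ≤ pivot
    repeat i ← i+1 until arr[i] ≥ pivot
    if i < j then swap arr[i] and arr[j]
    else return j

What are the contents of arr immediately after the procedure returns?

pivot=0
j stops at 6 (-2), i stops at 0 (0); swap ⇒ [-2, -5, 3, 1, 8, -1, 0, 9, 5]
j stops at 5 (-1), i stops at 2 (3); swap ⇒ [-2, -5, -1, 1, 8, 3, 0, 9, 5]
j stops at 2, i stops at 3; i≥j ⇒ return 2. arr=[-2, -5, -1, 1, 8, 3, 0, 9, 5]

[-2, -5, -1, 1, 8, 3, 0, 9, 5]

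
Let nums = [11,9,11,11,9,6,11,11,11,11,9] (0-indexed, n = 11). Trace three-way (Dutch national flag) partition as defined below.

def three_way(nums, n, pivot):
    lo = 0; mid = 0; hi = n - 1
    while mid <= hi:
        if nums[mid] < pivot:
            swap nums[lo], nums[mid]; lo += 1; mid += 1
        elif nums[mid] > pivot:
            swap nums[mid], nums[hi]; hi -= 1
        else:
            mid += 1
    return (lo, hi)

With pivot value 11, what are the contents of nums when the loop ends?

[9,9,6,9,11,11,11,11,11,11,11]

pivot = 11; lo=0, mid=0, hi=10
nums[mid]=11=11: mid=1
nums[mid]=9<11: swap nums[0],nums[1]; lo=1,mid=2 → [9,11,11,11,9,6,11,11,11,11,9]
nums[mid]=11=11: mid=3
nums[mid]=11=11: mid=4
nums[mid]=9<11: swap nums[1],nums[4]; lo=2,mid=5 → [9,9,11,11,11,6,11,11,11,11,9]
nums[mid]=6<11: swap nums[2],nums[5]; lo=3,mid=6 → [9,9,6,11,11,11,11,11,11,11,9]
nums[mid]=11=11: mid=7
nums[mid]=11=11: mid=8
nums[mid]=11=11: mid=9
nums[mid]=11=11: mid=10
nums[mid]=9<11: swap nums[3],nums[10]; lo=4,mid=11 → [9,9,6,9,11,11,11,11,11,11,11]
end: lo=4, hi=10; nums = [9,9,6,9,11,11,11,11,11,11,11]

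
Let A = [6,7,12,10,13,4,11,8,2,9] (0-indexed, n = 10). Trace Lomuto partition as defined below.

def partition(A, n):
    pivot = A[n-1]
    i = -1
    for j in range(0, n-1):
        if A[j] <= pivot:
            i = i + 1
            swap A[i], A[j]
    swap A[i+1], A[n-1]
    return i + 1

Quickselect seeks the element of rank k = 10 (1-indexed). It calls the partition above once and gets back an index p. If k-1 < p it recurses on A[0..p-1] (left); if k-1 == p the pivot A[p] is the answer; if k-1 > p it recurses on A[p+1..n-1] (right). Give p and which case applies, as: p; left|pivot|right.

5; right

pivot = A[9] = 9; i = -1
j=0: A[0]=6 ≤ 9 → i=0, swap A[0],A[0] (no change) → [6,7,12,10,13,4,11,8,2,9]
j=1: A[1]=7 ≤ 9 → i=1, swap A[1],A[1] (no change) → [6,7,12,10,13,4,11,8,2,9]
j=2: A[2]=12 > 9 → no swap
j=3: A[3]=10 > 9 → no swap
j=4: A[4]=13 > 9 → no swap
j=5: A[5]=4 ≤ 9 → i=2, swap A[2],A[5] → [6,7,4,10,13,12,11,8,2,9]
j=6: A[6]=11 > 9 → no swap
j=7: A[7]=8 ≤ 9 → i=3, swap A[3],A[7] → [6,7,4,8,13,12,11,10,2,9]
j=8: A[8]=2 ≤ 9 → i=4, swap A[4],A[8] → [6,7,4,8,2,12,11,10,13,9]
final swap A[5],A[9] → [6,7,4,8,2,9,11,10,13,12]; return 5
p = 5; k-1 = 9 > 5 ⇒ right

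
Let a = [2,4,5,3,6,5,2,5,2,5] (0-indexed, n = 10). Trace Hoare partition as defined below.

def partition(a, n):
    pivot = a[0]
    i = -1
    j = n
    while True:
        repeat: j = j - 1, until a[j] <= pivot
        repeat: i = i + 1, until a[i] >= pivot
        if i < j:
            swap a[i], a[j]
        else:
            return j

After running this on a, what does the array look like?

pivot = a[0] = 2; i = -1, j = 10
j→8 (a[8]=2≤2), i→0 (a[0]=2≥2); i<j, swap → [2,4,5,3,6,5,2,5,2,5]
j→6 (a[6]=2≤2), i→1 (a[1]=4≥2); i<j, swap → [2,2,5,3,6,5,4,5,2,5]
j→1, i→2; i≥j, return j=1. a = [2,2,5,3,6,5,4,5,2,5]

[2,2,5,3,6,5,4,5,2,5]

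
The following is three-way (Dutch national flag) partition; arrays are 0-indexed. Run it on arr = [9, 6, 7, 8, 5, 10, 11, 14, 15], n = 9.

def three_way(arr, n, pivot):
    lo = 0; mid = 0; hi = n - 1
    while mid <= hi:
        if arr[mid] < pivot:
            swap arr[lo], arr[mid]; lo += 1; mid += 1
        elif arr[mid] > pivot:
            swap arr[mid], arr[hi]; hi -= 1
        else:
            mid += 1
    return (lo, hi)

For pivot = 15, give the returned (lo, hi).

(8, 8)

lo=0 mid=0 hi=8
9<15: swap(0,0), lo=1 mid=1 ⇒ [9, 6, 7, 8, 5, 10, 11, 14, 15]
6<15: swap(1,1), lo=2 mid=2 ⇒ [9, 6, 7, 8, 5, 10, 11, 14, 15]
7<15: swap(2,2), lo=3 mid=3 ⇒ [9, 6, 7, 8, 5, 10, 11, 14, 15]
8<15: swap(3,3), lo=4 mid=4 ⇒ [9, 6, 7, 8, 5, 10, 11, 14, 15]
5<15: swap(4,4), lo=5 mid=5 ⇒ [9, 6, 7, 8, 5, 10, 11, 14, 15]
10<15: swap(5,5), lo=6 mid=6 ⇒ [9, 6, 7, 8, 5, 10, 11, 14, 15]
11<15: swap(6,6), lo=7 mid=7 ⇒ [9, 6, 7, 8, 5, 10, 11, 14, 15]
14<15: swap(7,7), lo=8 mid=8 ⇒ [9, 6, 7, 8, 5, 10, 11, 14, 15]
15=15: mid=9
done. lo=8 hi=8; arr=[9, 6, 7, 8, 5, 10, 11, 14, 15]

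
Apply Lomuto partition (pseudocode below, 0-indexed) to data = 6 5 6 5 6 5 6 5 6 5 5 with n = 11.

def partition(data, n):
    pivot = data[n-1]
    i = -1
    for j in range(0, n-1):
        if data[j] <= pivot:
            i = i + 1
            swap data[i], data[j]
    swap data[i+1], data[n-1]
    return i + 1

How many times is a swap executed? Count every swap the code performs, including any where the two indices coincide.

pivot=5, i=-1
j=0: 6>5, skip
j=1: 5≤5, i=0, swap(0,1) ⇒ 5 6 6 5 6 5 6 5 6 5 5
j=2: 6>5, skip
j=3: 5≤5, i=1, swap(1,3) ⇒ 5 5 6 6 6 5 6 5 6 5 5
j=4: 6>5, skip
j=5: 5≤5, i=2, swap(2,5) ⇒ 5 5 5 6 6 6 6 5 6 5 5
j=6: 6>5, skip
j=7: 5≤5, i=3, swap(3,7) ⇒ 5 5 5 5 6 6 6 6 6 5 5
j=8: 6>5, skip
j=9: 5≤5, i=4, swap(4,9) ⇒ 5 5 5 5 5 6 6 6 6 6 5
swap(5,10) ⇒ 5 5 5 5 5 5 6 6 6 6 6; return 5

6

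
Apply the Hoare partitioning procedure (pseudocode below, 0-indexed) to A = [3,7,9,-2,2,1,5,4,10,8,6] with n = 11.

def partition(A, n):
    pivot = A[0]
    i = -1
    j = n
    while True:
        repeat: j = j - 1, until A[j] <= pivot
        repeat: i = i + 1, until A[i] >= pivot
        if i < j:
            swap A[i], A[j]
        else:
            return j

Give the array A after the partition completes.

pivot = A[0] = 3; i = -1, j = 11
j→5 (A[5]=1≤3), i→0 (A[0]=3≥3); i<j, swap → [1,7,9,-2,2,3,5,4,10,8,6]
j→4 (A[4]=2≤3), i→1 (A[1]=7≥3); i<j, swap → [1,2,9,-2,7,3,5,4,10,8,6]
j→3 (A[3]=-2≤3), i→2 (A[2]=9≥3); i<j, swap → [1,2,-2,9,7,3,5,4,10,8,6]
j→2, i→3; i≥j, return j=2. A = [1,2,-2,9,7,3,5,4,10,8,6]

[1,2,-2,9,7,3,5,4,10,8,6]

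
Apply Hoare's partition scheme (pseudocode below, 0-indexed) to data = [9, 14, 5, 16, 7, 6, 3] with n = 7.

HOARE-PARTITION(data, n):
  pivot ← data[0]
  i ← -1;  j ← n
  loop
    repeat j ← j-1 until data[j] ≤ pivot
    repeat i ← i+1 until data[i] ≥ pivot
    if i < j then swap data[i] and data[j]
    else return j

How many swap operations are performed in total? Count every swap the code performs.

pivot = data[0] = 9; i = -1, j = 7
j→6 (data[6]=3≤9), i→0 (data[0]=9≥9); i<j, swap → [3, 14, 5, 16, 7, 6, 9]
j→5 (data[5]=6≤9), i→1 (data[1]=14≥9); i<j, swap → [3, 6, 5, 16, 7, 14, 9]
j→4 (data[4]=7≤9), i→3 (data[3]=16≥9); i<j, swap → [3, 6, 5, 7, 16, 14, 9]
j→3, i→4; i≥j, return j=3. data = [3, 6, 5, 7, 16, 14, 9]

3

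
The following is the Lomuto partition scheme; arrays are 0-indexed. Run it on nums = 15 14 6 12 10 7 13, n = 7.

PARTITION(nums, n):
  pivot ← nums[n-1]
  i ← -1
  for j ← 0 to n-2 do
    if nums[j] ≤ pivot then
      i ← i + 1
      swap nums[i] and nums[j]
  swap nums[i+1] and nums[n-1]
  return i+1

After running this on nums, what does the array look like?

pivot=13, i=-1
j=0: 15>13, skip
j=1: 14>13, skip
j=2: 6≤13, i=0, swap(0,2) ⇒ 6 14 15 12 10 7 13
j=3: 12≤13, i=1, swap(1,3) ⇒ 6 12 15 14 10 7 13
j=4: 10≤13, i=2, swap(2,4) ⇒ 6 12 10 14 15 7 13
j=5: 7≤13, i=3, swap(3,5) ⇒ 6 12 10 7 15 14 13
swap(4,6) ⇒ 6 12 10 7 13 14 15; return 4

6 12 10 7 13 14 15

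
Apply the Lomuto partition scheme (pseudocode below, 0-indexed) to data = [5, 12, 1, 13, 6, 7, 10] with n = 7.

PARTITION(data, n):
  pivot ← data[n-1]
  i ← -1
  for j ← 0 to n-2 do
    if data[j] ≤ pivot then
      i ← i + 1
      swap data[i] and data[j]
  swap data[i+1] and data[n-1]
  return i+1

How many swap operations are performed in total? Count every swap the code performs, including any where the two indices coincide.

pivot = data[6] = 10; i = -1
j=0: data[0]=5 ≤ 10 → i=0, swap data[0],data[0] (no change) → [5, 12, 1, 13, 6, 7, 10]
j=1: data[1]=12 > 10 → no swap
j=2: data[2]=1 ≤ 10 → i=1, swap data[1],data[2] → [5, 1, 12, 13, 6, 7, 10]
j=3: data[3]=13 > 10 → no swap
j=4: data[4]=6 ≤ 10 → i=2, swap data[2],data[4] → [5, 1, 6, 13, 12, 7, 10]
j=5: data[5]=7 ≤ 10 → i=3, swap data[3],data[5] → [5, 1, 6, 7, 12, 13, 10]
final swap data[4],data[6] → [5, 1, 6, 7, 10, 13, 12]; return 4

5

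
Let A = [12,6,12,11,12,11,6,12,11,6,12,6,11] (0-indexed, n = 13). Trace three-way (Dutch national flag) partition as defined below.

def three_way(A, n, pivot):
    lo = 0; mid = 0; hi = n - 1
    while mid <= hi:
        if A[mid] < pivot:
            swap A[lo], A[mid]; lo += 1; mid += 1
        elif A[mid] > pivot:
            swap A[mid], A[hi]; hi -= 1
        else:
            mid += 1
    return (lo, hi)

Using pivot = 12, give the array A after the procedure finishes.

[6,11,11,6,11,6,6,11,12,12,12,12,12]

lo=0 mid=0 hi=12
12=12: mid=1
6<12: swap(0,1), lo=1 mid=2 ⇒ [6,12,12,11,12,11,6,12,11,6,12,6,11]
12=12: mid=3
11<12: swap(1,3), lo=2 mid=4 ⇒ [6,11,12,12,12,11,6,12,11,6,12,6,11]
12=12: mid=5
11<12: swap(2,5), lo=3 mid=6 ⇒ [6,11,11,12,12,12,6,12,11,6,12,6,11]
6<12: swap(3,6), lo=4 mid=7 ⇒ [6,11,11,6,12,12,12,12,11,6,12,6,11]
12=12: mid=8
11<12: swap(4,8), lo=5 mid=9 ⇒ [6,11,11,6,11,12,12,12,12,6,12,6,11]
6<12: swap(5,9), lo=6 mid=10 ⇒ [6,11,11,6,11,6,12,12,12,12,12,6,11]
12=12: mid=11
6<12: swap(6,11), lo=7 mid=12 ⇒ [6,11,11,6,11,6,6,12,12,12,12,12,11]
11<12: swap(7,12), lo=8 mid=13 ⇒ [6,11,11,6,11,6,6,11,12,12,12,12,12]
done. lo=8 hi=12; A=[6,11,11,6,11,6,6,11,12,12,12,12,12]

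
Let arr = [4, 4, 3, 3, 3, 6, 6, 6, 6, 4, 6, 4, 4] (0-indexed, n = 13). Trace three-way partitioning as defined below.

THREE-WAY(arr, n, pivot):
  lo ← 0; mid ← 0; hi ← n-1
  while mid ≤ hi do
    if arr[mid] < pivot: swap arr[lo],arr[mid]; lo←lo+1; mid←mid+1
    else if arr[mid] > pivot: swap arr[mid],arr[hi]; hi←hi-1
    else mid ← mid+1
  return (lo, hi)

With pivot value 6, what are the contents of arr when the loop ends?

[4, 4, 3, 3, 3, 4, 4, 4, 6, 6, 6, 6, 6]

pivot = 6; lo=0, mid=0, hi=12
arr[mid]=4<6: swap arr[0],arr[0]; lo=1,mid=1 → [4, 4, 3, 3, 3, 6, 6, 6, 6, 4, 6, 4, 4]
arr[mid]=4<6: swap arr[1],arr[1]; lo=2,mid=2 → [4, 4, 3, 3, 3, 6, 6, 6, 6, 4, 6, 4, 4]
arr[mid]=3<6: swap arr[2],arr[2]; lo=3,mid=3 → [4, 4, 3, 3, 3, 6, 6, 6, 6, 4, 6, 4, 4]
arr[mid]=3<6: swap arr[3],arr[3]; lo=4,mid=4 → [4, 4, 3, 3, 3, 6, 6, 6, 6, 4, 6, 4, 4]
arr[mid]=3<6: swap arr[4],arr[4]; lo=5,mid=5 → [4, 4, 3, 3, 3, 6, 6, 6, 6, 4, 6, 4, 4]
arr[mid]=6=6: mid=6
arr[mid]=6=6: mid=7
arr[mid]=6=6: mid=8
arr[mid]=6=6: mid=9
arr[mid]=4<6: swap arr[5],arr[9]; lo=6,mid=10 → [4, 4, 3, 3, 3, 4, 6, 6, 6, 6, 6, 4, 4]
arr[mid]=6=6: mid=11
arr[mid]=4<6: swap arr[6],arr[11]; lo=7,mid=12 → [4, 4, 3, 3, 3, 4, 4, 6, 6, 6, 6, 6, 4]
arr[mid]=4<6: swap arr[7],arr[12]; lo=8,mid=13 → [4, 4, 3, 3, 3, 4, 4, 4, 6, 6, 6, 6, 6]
end: lo=8, hi=12; arr = [4, 4, 3, 3, 3, 4, 4, 4, 6, 6, 6, 6, 6]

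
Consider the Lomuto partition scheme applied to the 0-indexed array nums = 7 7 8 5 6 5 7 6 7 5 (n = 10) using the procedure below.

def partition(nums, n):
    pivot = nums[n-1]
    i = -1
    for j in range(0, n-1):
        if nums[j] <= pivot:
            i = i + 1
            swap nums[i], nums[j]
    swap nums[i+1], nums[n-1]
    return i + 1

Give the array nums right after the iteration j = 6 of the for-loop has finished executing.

pivot = nums[9] = 5; i = -1
j=0: nums[0]=7 > 5 → no swap
j=1: nums[1]=7 > 5 → no swap
j=2: nums[2]=8 > 5 → no swap
j=3: nums[3]=5 ≤ 5 → i=0, swap nums[0],nums[3] → 5 7 8 7 6 5 7 6 7 5
j=4: nums[4]=6 > 5 → no swap
j=5: nums[5]=5 ≤ 5 → i=1, swap nums[1],nums[5] → 5 5 8 7 6 7 7 6 7 5
j=6: nums[6]=7 > 5 → no swap
(after j=6) nums = 5 5 8 7 6 7 7 6 7 5

5 5 8 7 6 7 7 6 7 5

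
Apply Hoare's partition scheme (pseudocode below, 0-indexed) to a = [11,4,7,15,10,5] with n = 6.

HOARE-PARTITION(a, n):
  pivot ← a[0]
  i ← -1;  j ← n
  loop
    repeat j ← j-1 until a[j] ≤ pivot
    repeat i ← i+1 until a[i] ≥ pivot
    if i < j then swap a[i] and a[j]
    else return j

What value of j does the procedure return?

3

pivot=11
j stops at 5 (5), i stops at 0 (11); swap ⇒ [5,4,7,15,10,11]
j stops at 4 (10), i stops at 3 (15); swap ⇒ [5,4,7,10,15,11]
j stops at 3, i stops at 4; i≥j ⇒ return 3. a=[5,4,7,10,15,11]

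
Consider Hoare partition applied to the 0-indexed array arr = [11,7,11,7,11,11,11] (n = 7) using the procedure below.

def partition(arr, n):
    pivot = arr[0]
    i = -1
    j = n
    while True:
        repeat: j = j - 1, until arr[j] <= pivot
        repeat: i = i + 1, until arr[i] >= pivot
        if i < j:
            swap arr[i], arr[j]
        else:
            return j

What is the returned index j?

pivot = arr[0] = 11; i = -1, j = 7
j→6 (arr[6]=11≤11), i→0 (arr[0]=11≥11); i<j, swap → [11,7,11,7,11,11,11]
j→5 (arr[5]=11≤11), i→2 (arr[2]=11≥11); i<j, swap → [11,7,11,7,11,11,11]
j→4, i→4; i≥j, return j=4. arr = [11,7,11,7,11,11,11]

4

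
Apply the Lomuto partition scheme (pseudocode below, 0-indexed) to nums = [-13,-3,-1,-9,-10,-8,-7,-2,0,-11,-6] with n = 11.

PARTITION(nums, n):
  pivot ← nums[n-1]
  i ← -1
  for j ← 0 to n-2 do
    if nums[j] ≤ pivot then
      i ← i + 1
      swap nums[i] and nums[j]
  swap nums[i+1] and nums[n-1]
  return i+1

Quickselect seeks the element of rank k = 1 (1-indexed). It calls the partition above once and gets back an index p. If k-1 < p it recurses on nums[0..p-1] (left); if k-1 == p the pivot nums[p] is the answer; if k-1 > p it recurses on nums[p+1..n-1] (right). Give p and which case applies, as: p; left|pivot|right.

6; left

pivot=-6, i=-1
j=0: -13≤-6, i=0, swap(0,0) ⇒ [-13,-3,-1,-9,-10,-8,-7,-2,0,-11,-6]
j=1: -3>-6, skip
j=2: -1>-6, skip
j=3: -9≤-6, i=1, swap(1,3) ⇒ [-13,-9,-1,-3,-10,-8,-7,-2,0,-11,-6]
j=4: -10≤-6, i=2, swap(2,4) ⇒ [-13,-9,-10,-3,-1,-8,-7,-2,0,-11,-6]
j=5: -8≤-6, i=3, swap(3,5) ⇒ [-13,-9,-10,-8,-1,-3,-7,-2,0,-11,-6]
j=6: -7≤-6, i=4, swap(4,6) ⇒ [-13,-9,-10,-8,-7,-3,-1,-2,0,-11,-6]
j=7: -2>-6, skip
j=8: 0>-6, skip
j=9: -11≤-6, i=5, swap(5,9) ⇒ [-13,-9,-10,-8,-7,-11,-1,-2,0,-3,-6]
swap(6,10) ⇒ [-13,-9,-10,-8,-7,-11,-6,-2,0,-3,-1]; return 6
p = 6; k-1 = 0 < 6 ⇒ left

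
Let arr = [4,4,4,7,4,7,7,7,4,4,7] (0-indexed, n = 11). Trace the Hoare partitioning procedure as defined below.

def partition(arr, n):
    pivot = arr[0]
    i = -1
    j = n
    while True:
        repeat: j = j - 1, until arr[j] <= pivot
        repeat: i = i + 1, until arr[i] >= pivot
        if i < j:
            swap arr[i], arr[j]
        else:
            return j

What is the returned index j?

pivot = arr[0] = 4; i = -1, j = 11
j→9 (arr[9]=4≤4), i→0 (arr[0]=4≥4); i<j, swap → [4,4,4,7,4,7,7,7,4,4,7]
j→8 (arr[8]=4≤4), i→1 (arr[1]=4≥4); i<j, swap → [4,4,4,7,4,7,7,7,4,4,7]
j→4 (arr[4]=4≤4), i→2 (arr[2]=4≥4); i<j, swap → [4,4,4,7,4,7,7,7,4,4,7]
j→2, i→3; i≥j, return j=2. arr = [4,4,4,7,4,7,7,7,4,4,7]

2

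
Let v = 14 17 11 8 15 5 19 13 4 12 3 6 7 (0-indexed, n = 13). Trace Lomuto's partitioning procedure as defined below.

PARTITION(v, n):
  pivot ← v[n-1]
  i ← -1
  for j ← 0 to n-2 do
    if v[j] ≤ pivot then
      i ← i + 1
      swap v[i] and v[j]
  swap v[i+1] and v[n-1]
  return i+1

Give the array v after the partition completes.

5 4 3 6 7 14 19 13 17 12 11 8 15

pivot = v[12] = 7; i = -1
j=0: v[0]=14 > 7 → no swap
j=1: v[1]=17 > 7 → no swap
j=2: v[2]=11 > 7 → no swap
j=3: v[3]=8 > 7 → no swap
j=4: v[4]=15 > 7 → no swap
j=5: v[5]=5 ≤ 7 → i=0, swap v[0],v[5] → 5 17 11 8 15 14 19 13 4 12 3 6 7
j=6: v[6]=19 > 7 → no swap
j=7: v[7]=13 > 7 → no swap
j=8: v[8]=4 ≤ 7 → i=1, swap v[1],v[8] → 5 4 11 8 15 14 19 13 17 12 3 6 7
j=9: v[9]=12 > 7 → no swap
j=10: v[10]=3 ≤ 7 → i=2, swap v[2],v[10] → 5 4 3 8 15 14 19 13 17 12 11 6 7
j=11: v[11]=6 ≤ 7 → i=3, swap v[3],v[11] → 5 4 3 6 15 14 19 13 17 12 11 8 7
final swap v[4],v[12] → 5 4 3 6 7 14 19 13 17 12 11 8 15; return 4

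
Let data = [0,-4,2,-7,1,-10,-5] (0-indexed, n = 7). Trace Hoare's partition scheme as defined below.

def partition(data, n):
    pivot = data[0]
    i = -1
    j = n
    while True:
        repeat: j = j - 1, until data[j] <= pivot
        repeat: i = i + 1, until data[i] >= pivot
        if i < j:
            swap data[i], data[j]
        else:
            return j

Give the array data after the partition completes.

[-5,-4,-10,-7,1,2,0]

pivot = data[0] = 0; i = -1, j = 7
j→6 (data[6]=-5≤0), i→0 (data[0]=0≥0); i<j, swap → [-5,-4,2,-7,1,-10,0]
j→5 (data[5]=-10≤0), i→2 (data[2]=2≥0); i<j, swap → [-5,-4,-10,-7,1,2,0]
j→3, i→4; i≥j, return j=3. data = [-5,-4,-10,-7,1,2,0]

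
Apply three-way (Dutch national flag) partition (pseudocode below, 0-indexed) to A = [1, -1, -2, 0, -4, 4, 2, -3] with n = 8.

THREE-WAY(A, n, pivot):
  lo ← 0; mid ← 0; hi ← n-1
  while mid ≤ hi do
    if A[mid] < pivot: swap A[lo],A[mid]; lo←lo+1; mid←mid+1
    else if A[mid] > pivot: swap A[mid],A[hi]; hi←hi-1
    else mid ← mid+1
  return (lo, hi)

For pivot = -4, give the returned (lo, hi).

pivot = -4; lo=0, mid=0, hi=7
A[mid]=1>-4: swap A[0],A[7]; hi=6 → [-3, -1, -2, 0, -4, 4, 2, 1]
A[mid]=-3>-4: swap A[0],A[6]; hi=5 → [2, -1, -2, 0, -4, 4, -3, 1]
A[mid]=2>-4: swap A[0],A[5]; hi=4 → [4, -1, -2, 0, -4, 2, -3, 1]
A[mid]=4>-4: swap A[0],A[4]; hi=3 → [-4, -1, -2, 0, 4, 2, -3, 1]
A[mid]=-4=-4: mid=1
A[mid]=-1>-4: swap A[1],A[3]; hi=2 → [-4, 0, -2, -1, 4, 2, -3, 1]
A[mid]=0>-4: swap A[1],A[2]; hi=1 → [-4, -2, 0, -1, 4, 2, -3, 1]
A[mid]=-2>-4: swap A[1],A[1]; hi=0 → [-4, -2, 0, -1, 4, 2, -3, 1]
end: lo=0, hi=0; A = [-4, -2, 0, -1, 4, 2, -3, 1]

(0, 0)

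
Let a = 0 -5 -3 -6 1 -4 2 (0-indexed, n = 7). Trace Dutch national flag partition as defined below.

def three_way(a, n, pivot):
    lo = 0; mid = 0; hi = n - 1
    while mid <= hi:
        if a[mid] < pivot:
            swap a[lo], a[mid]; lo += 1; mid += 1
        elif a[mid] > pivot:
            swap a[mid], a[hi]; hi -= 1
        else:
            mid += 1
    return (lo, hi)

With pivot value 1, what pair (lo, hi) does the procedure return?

(5, 5)

pivot = 1; lo=0, mid=0, hi=6
a[mid]=0<1: swap a[0],a[0]; lo=1,mid=1 → 0 -5 -3 -6 1 -4 2
a[mid]=-5<1: swap a[1],a[1]; lo=2,mid=2 → 0 -5 -3 -6 1 -4 2
a[mid]=-3<1: swap a[2],a[2]; lo=3,mid=3 → 0 -5 -3 -6 1 -4 2
a[mid]=-6<1: swap a[3],a[3]; lo=4,mid=4 → 0 -5 -3 -6 1 -4 2
a[mid]=1=1: mid=5
a[mid]=-4<1: swap a[4],a[5]; lo=5,mid=6 → 0 -5 -3 -6 -4 1 2
a[mid]=2>1: swap a[6],a[6]; hi=5 → 0 -5 -3 -6 -4 1 2
end: lo=5, hi=5; a = 0 -5 -3 -6 -4 1 2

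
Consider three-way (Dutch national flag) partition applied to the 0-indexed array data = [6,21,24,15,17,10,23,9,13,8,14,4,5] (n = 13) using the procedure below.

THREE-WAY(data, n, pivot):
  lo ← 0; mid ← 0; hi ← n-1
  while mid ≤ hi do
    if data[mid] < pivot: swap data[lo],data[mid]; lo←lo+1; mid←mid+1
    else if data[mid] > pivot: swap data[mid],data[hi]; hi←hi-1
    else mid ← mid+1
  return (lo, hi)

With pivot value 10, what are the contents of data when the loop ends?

[6,5,4,8,9,10,23,13,17,14,15,24,21]

lo=0 mid=0 hi=12
6<10: swap(0,0), lo=1 mid=1 ⇒ [6,21,24,15,17,10,23,9,13,8,14,4,5]
21>10: swap(1,12), hi=11 ⇒ [6,5,24,15,17,10,23,9,13,8,14,4,21]
5<10: swap(1,1), lo=2 mid=2 ⇒ [6,5,24,15,17,10,23,9,13,8,14,4,21]
24>10: swap(2,11), hi=10 ⇒ [6,5,4,15,17,10,23,9,13,8,14,24,21]
4<10: swap(2,2), lo=3 mid=3 ⇒ [6,5,4,15,17,10,23,9,13,8,14,24,21]
15>10: swap(3,10), hi=9 ⇒ [6,5,4,14,17,10,23,9,13,8,15,24,21]
14>10: swap(3,9), hi=8 ⇒ [6,5,4,8,17,10,23,9,13,14,15,24,21]
8<10: swap(3,3), lo=4 mid=4 ⇒ [6,5,4,8,17,10,23,9,13,14,15,24,21]
17>10: swap(4,8), hi=7 ⇒ [6,5,4,8,13,10,23,9,17,14,15,24,21]
13>10: swap(4,7), hi=6 ⇒ [6,5,4,8,9,10,23,13,17,14,15,24,21]
9<10: swap(4,4), lo=5 mid=5 ⇒ [6,5,4,8,9,10,23,13,17,14,15,24,21]
10=10: mid=6
23>10: swap(6,6), hi=5 ⇒ [6,5,4,8,9,10,23,13,17,14,15,24,21]
done. lo=5 hi=5; data=[6,5,4,8,9,10,23,13,17,14,15,24,21]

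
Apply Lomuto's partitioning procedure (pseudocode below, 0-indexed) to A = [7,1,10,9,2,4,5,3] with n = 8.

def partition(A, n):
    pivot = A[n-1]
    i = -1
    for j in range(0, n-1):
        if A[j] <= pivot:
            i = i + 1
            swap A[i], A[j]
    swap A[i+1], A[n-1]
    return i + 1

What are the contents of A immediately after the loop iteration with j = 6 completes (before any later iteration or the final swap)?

[1,2,10,9,7,4,5,3]

pivot=3, i=-1
j=0: 7>3, skip
j=1: 1≤3, i=0, swap(0,1) ⇒ [1,7,10,9,2,4,5,3]
j=2: 10>3, skip
j=3: 9>3, skip
j=4: 2≤3, i=1, swap(1,4) ⇒ [1,2,10,9,7,4,5,3]
j=5: 4>3, skip
j=6: 5>3, skip
(after j=6) A = [1,2,10,9,7,4,5,3]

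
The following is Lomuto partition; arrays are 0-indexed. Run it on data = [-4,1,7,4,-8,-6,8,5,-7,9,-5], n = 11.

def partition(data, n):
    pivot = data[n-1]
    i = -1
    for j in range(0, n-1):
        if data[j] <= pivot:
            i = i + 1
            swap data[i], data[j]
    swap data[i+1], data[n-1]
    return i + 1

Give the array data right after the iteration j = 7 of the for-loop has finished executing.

[-8,-6,7,4,-4,1,8,5,-7,9,-5]

pivot = data[10] = -5; i = -1
j=0: data[0]=-4 > -5 → no swap
j=1: data[1]=1 > -5 → no swap
j=2: data[2]=7 > -5 → no swap
j=3: data[3]=4 > -5 → no swap
j=4: data[4]=-8 ≤ -5 → i=0, swap data[0],data[4] → [-8,1,7,4,-4,-6,8,5,-7,9,-5]
j=5: data[5]=-6 ≤ -5 → i=1, swap data[1],data[5] → [-8,-6,7,4,-4,1,8,5,-7,9,-5]
j=6: data[6]=8 > -5 → no swap
j=7: data[7]=5 > -5 → no swap
(after j=7) data = [-8,-6,7,4,-4,1,8,5,-7,9,-5]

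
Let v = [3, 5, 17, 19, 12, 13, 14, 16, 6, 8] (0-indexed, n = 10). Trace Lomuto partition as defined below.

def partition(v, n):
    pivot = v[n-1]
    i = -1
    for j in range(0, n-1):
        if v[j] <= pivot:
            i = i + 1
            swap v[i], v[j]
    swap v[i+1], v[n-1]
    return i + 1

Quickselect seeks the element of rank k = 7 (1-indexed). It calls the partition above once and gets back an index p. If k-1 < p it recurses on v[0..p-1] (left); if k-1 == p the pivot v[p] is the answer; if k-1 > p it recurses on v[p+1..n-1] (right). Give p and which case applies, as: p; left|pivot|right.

3; right

pivot = v[9] = 8; i = -1
j=0: v[0]=3 ≤ 8 → i=0, swap v[0],v[0] (no change) → [3, 5, 17, 19, 12, 13, 14, 16, 6, 8]
j=1: v[1]=5 ≤ 8 → i=1, swap v[1],v[1] (no change) → [3, 5, 17, 19, 12, 13, 14, 16, 6, 8]
j=2: v[2]=17 > 8 → no swap
j=3: v[3]=19 > 8 → no swap
j=4: v[4]=12 > 8 → no swap
j=5: v[5]=13 > 8 → no swap
j=6: v[6]=14 > 8 → no swap
j=7: v[7]=16 > 8 → no swap
j=8: v[8]=6 ≤ 8 → i=2, swap v[2],v[8] → [3, 5, 6, 19, 12, 13, 14, 16, 17, 8]
final swap v[3],v[9] → [3, 5, 6, 8, 12, 13, 14, 16, 17, 19]; return 3
p = 3; k-1 = 6 > 3 ⇒ right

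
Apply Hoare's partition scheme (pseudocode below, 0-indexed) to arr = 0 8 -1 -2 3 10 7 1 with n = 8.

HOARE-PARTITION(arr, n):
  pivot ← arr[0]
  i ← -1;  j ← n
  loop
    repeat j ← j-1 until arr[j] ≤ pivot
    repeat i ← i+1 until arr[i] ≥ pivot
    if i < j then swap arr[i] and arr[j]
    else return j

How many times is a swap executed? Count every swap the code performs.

2

pivot=0
j stops at 3 (-2), i stops at 0 (0); swap ⇒ -2 8 -1 0 3 10 7 1
j stops at 2 (-1), i stops at 1 (8); swap ⇒ -2 -1 8 0 3 10 7 1
j stops at 1, i stops at 2; i≥j ⇒ return 1. arr=-2 -1 8 0 3 10 7 1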